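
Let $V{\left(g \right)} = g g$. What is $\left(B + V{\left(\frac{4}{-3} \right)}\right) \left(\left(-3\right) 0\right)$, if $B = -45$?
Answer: $0$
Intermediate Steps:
$V{\left(g \right)} = g^{2}$
$\left(B + V{\left(\frac{4}{-3} \right)}\right) \left(\left(-3\right) 0\right) = \left(-45 + \left(\frac{4}{-3}\right)^{2}\right) \left(\left(-3\right) 0\right) = \left(-45 + \left(4 \left(- \frac{1}{3}\right)\right)^{2}\right) 0 = \left(-45 + \left(- \frac{4}{3}\right)^{2}\right) 0 = \left(-45 + \frac{16}{9}\right) 0 = \left(- \frac{389}{9}\right) 0 = 0$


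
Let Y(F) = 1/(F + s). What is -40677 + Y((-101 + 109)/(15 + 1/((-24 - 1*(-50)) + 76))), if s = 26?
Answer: -1652379563/40622 ≈ -40677.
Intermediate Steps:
Y(F) = 1/(26 + F) (Y(F) = 1/(F + 26) = 1/(26 + F))
-40677 + Y((-101 + 109)/(15 + 1/((-24 - 1*(-50)) + 76))) = -40677 + 1/(26 + (-101 + 109)/(15 + 1/((-24 - 1*(-50)) + 76))) = -40677 + 1/(26 + 8/(15 + 1/((-24 + 50) + 76))) = -40677 + 1/(26 + 8/(15 + 1/(26 + 76))) = -40677 + 1/(26 + 8/(15 + 1/102)) = -40677 + 1/(26 + 8/(1531/102)) = -40677 + 1/(26 + 8*(102/1531)) = -40677 + 1/(26 + 816/1531) = -40677 + 1/(40622/1531) = -40677 + 1531/40622 = -1652379563/40622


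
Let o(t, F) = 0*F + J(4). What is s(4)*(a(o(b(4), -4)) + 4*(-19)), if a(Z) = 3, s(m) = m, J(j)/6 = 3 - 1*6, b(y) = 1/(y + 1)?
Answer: -292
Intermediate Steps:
b(y) = 1/(1 + y)
J(j) = -18 (J(j) = 6*(3 - 1*6) = 6*(3 - 6) = 6*(-3) = -18)
o(t, F) = -18 (o(t, F) = 0*F - 18 = 0 - 18 = -18)
s(4)*(a(o(b(4), -4)) + 4*(-19)) = 4*(3 + 4*(-19)) = 4*(3 - 76) = 4*(-73) = -292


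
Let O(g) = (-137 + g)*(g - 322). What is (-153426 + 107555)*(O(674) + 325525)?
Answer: -23602877179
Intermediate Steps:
O(g) = (-322 + g)*(-137 + g) (O(g) = (-137 + g)*(-322 + g) = (-322 + g)*(-137 + g))
(-153426 + 107555)*(O(674) + 325525) = (-153426 + 107555)*((44114 + 674**2 - 459*674) + 325525) = -45871*((44114 + 454276 - 309366) + 325525) = -45871*(189024 + 325525) = -45871*514549 = -23602877179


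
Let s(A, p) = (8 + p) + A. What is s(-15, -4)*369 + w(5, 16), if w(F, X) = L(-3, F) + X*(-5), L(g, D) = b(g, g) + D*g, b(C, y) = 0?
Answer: -4154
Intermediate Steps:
L(g, D) = D*g (L(g, D) = 0 + D*g = D*g)
w(F, X) = -5*X - 3*F (w(F, X) = F*(-3) + X*(-5) = -3*F - 5*X = -5*X - 3*F)
s(A, p) = 8 + A + p
s(-15, -4)*369 + w(5, 16) = (8 - 15 - 4)*369 + (-5*16 - 3*5) = -11*369 + (-80 - 15) = -4059 - 95 = -4154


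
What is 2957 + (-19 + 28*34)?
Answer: 3890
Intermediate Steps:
2957 + (-19 + 28*34) = 2957 + (-19 + 952) = 2957 + 933 = 3890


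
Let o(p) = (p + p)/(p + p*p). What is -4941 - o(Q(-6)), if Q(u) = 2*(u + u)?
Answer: -113641/23 ≈ -4940.9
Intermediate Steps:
Q(u) = 4*u (Q(u) = 2*(2*u) = 4*u)
o(p) = 2*p/(p + p²) (o(p) = (2*p)/(p + p²) = 2*p/(p + p²))
-4941 - o(Q(-6)) = -4941 - 2/(1 + 4*(-6)) = -4941 - 2/(1 - 24) = -4941 - 2/(-23) = -4941 - 2*(-1)/23 = -4941 - 1*(-2/23) = -4941 + 2/23 = -113641/23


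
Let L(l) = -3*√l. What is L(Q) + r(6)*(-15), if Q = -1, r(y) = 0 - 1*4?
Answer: 60 - 3*I ≈ 60.0 - 3.0*I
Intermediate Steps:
r(y) = -4 (r(y) = 0 - 4 = -4)
L(Q) + r(6)*(-15) = -3*I - 4*(-15) = -3*I + 60 = 60 - 3*I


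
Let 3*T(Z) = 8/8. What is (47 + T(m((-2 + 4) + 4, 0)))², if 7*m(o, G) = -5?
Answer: 20164/9 ≈ 2240.4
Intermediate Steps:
m(o, G) = -5/7 (m(o, G) = (⅐)*(-5) = -5/7)
T(Z) = ⅓ (T(Z) = (8/8)/3 = (8*(⅛))/3 = (⅓)*1 = ⅓)
(47 + T(m((-2 + 4) + 4, 0)))² = (47 + ⅓)² = (142/3)² = 20164/9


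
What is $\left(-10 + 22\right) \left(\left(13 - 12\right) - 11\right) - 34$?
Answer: $-154$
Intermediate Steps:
$\left(-10 + 22\right) \left(\left(13 - 12\right) - 11\right) - 34 = 12 \left(1 - 11\right) - 34 = 12 \left(-10\right) - 34 = -120 - 34 = -154$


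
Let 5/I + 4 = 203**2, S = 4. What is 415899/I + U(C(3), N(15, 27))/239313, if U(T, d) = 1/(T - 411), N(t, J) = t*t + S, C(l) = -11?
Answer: 346135810080844673/100990086 ≈ 3.4274e+9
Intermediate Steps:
N(t, J) = 4 + t**2 (N(t, J) = t*t + 4 = t**2 + 4 = 4 + t**2)
U(T, d) = 1/(-411 + T)
I = 1/8241 (I = 5/(-4 + 203**2) = 5/(-4 + 41209) = 5/41205 = 5*(1/41205) = 1/8241 ≈ 0.00012134)
415899/I + U(C(3), N(15, 27))/239313 = 415899/(1/8241) + 1/(-411 - 11*239313) = 415899*8241 + (1/239313)/(-422) = 3427423659 - 1/422*1/239313 = 3427423659 - 1/100990086 = 346135810080844673/100990086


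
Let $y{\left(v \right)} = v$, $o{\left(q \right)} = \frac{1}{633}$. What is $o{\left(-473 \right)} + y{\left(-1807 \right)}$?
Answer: $- \frac{1143830}{633} \approx -1807.0$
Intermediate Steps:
$o{\left(q \right)} = \frac{1}{633}$
$o{\left(-473 \right)} + y{\left(-1807 \right)} = \frac{1}{633} - 1807 = - \frac{1143830}{633}$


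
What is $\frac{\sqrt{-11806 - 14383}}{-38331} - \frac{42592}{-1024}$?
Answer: $\frac{1331}{32} - \frac{i \sqrt{26189}}{38331} \approx 41.594 - 0.0042219 i$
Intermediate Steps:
$\frac{\sqrt{-11806 - 14383}}{-38331} - \frac{42592}{-1024} = \sqrt{-26189} \left(- \frac{1}{38331}\right) - - \frac{1331}{32} = i \sqrt{26189} \left(- \frac{1}{38331}\right) + \frac{1331}{32} = - \frac{i \sqrt{26189}}{38331} + \frac{1331}{32} = \frac{1331}{32} - \frac{i \sqrt{26189}}{38331}$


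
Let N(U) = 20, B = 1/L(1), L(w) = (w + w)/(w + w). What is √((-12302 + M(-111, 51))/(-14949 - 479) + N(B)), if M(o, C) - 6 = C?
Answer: 3*√137482765/7714 ≈ 4.5600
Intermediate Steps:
M(o, C) = 6 + C
L(w) = 1 (L(w) = (2*w)/((2*w)) = (2*w)*(1/(2*w)) = 1)
B = 1 (B = 1/1 = 1)
√((-12302 + M(-111, 51))/(-14949 - 479) + N(B)) = √((-12302 + (6 + 51))/(-14949 - 479) + 20) = √((-12302 + 57)/(-15428) + 20) = √(-12245*(-1/15428) + 20) = √(12245/15428 + 20) = √(320805/15428) = 3*√137482765/7714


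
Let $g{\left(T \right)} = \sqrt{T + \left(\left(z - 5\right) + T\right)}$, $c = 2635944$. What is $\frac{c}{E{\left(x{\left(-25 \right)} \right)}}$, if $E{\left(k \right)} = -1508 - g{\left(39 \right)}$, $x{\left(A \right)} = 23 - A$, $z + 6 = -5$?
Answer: $- \frac{1987501776}{1137001} + \frac{1317972 \sqrt{62}}{1137001} \approx -1738.9$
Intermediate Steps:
$z = -11$ ($z = -6 - 5 = -11$)
$g{\left(T \right)} = \sqrt{-16 + 2 T}$ ($g{\left(T \right)} = \sqrt{T + \left(\left(-11 - 5\right) + T\right)} = \sqrt{T + \left(-16 + T\right)} = \sqrt{-16 + 2 T}$)
$E{\left(k \right)} = -1508 - \sqrt{62}$ ($E{\left(k \right)} = -1508 - \sqrt{-16 + 2 \cdot 39} = -1508 - \sqrt{-16 + 78} = -1508 - \sqrt{62}$)
$\frac{c}{E{\left(x{\left(-25 \right)} \right)}} = \frac{2635944}{-1508 - \sqrt{62}}$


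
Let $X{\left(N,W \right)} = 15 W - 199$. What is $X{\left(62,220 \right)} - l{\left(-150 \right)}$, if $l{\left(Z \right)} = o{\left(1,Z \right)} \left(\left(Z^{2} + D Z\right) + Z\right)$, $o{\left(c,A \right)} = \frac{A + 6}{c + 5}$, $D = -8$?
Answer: $568301$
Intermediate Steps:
$X{\left(N,W \right)} = -199 + 15 W$
$o{\left(c,A \right)} = \frac{6 + A}{5 + c}$
$l{\left(Z \right)} = \left(1 + \frac{Z}{6}\right) \left(Z^{2} - 7 Z\right)$ ($l{\left(Z \right)} = \frac{6 + Z}{5 + 1} \left(\left(Z^{2} - 8 Z\right) + Z\right) = \frac{6 + Z}{6} \left(Z^{2} - 7 Z\right) = \left(1 + \frac{Z}{6}\right) \left(Z^{2} - 7 Z\right)$)
$X{\left(62,220 \right)} - l{\left(-150 \right)} = \left(-199 + 15 \cdot 220\right) - \frac{1}{6} \left(-150\right) \left(-7 - 150\right) \left(6 - 150\right) = \left(-199 + 3300\right) - \frac{1}{6} \left(-150\right) \left(-157\right) \left(-144\right) = 3101 - -565200 = 3101 + 565200 = 568301$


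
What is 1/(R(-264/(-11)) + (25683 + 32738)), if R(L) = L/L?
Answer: 1/58422 ≈ 1.7117e-5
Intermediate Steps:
R(L) = 1
1/(R(-264/(-11)) + (25683 + 32738)) = 1/(1 + (25683 + 32738)) = 1/(1 + 58421) = 1/58422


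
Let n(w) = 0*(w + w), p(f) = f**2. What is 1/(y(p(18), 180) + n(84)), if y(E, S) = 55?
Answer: 1/55 ≈ 0.018182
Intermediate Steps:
n(w) = 0 (n(w) = 0*(2*w) = 0)
1/(y(p(18), 180) + n(84)) = 1/(55 + 0) = 1/55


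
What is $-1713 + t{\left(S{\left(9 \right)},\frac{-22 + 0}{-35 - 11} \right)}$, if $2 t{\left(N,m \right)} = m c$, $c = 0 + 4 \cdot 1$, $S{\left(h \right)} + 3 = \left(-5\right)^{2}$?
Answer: $- \frac{39377}{23} \approx -1712.0$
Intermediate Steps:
$S{\left(h \right)} = 22$ ($S{\left(h \right)} = -3 + \left(-5\right)^{2} = -3 + 25 = 22$)
$c = 4$ ($c = 0 + 4 = 4$)
$t{\left(N,m \right)} = 2 m$ ($t{\left(N,m \right)} = \frac{m 4}{2} = \frac{4 m}{2} = 2 m$)
$-1713 + t{\left(S{\left(9 \right)},\frac{-22 + 0}{-35 - 11} \right)} = -1713 + 2 \frac{-22 + 0}{-35 - 11} = -1713 + 2 \left(- \frac{22}{-46}\right) = -1713 + 2 \left(\left(-22\right) \left(- \frac{1}{46}\right)\right) = -1713 + 2 \cdot \frac{11}{23} = -1713 + \frac{22}{23} = - \frac{39377}{23}$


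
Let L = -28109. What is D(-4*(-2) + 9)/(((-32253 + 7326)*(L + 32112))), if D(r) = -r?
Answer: 17/99782781 ≈ 1.7037e-7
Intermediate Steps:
D(-4*(-2) + 9)/(((-32253 + 7326)*(L + 32112))) = (-(-4*(-2) + 9))/(((-32253 + 7326)*(-28109 + 32112))) = (-(8 + 9))/((-24927*4003)) = -1*17/(-99782781) = -17*(-1/99782781) = 17/99782781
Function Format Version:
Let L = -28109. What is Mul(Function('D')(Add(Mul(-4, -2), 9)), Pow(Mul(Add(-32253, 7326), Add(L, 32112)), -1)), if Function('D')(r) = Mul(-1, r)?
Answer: Rational(17, 99782781) ≈ 1.7037e-7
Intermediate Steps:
Mul(Function('D')(Add(Mul(-4, -2), 9)), Pow(Mul(Add(-32253, 7326), Add(L, 32112)), -1)) = Mul(Mul(-1, Add(Mul(-4, -2), 9)), Pow(Mul(Add(-32253, 7326), Add(-28109, 32112)), -1)) = Mul(Mul(-1, Add(8, 9)), Pow(Mul(-24927, 4003), -1)) = Mul(Mul(-1, 17), Pow(-99782781, -1)) = Mul(-17, Rational(-1, 99782781)) = Rational(17, 99782781)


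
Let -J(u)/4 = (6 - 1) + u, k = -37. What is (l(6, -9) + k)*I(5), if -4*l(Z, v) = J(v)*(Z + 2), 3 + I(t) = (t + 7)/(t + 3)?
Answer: 207/2 ≈ 103.50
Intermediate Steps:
I(t) = -3 + (7 + t)/(3 + t) (I(t) = -3 + (t + 7)/(t + 3) = -3 + (7 + t)/(3 + t))
J(u) = -20 - 4*u (J(u) = -4*((6 - 1) + u) = -4*(5 + u) = -20 - 4*u)
l(Z, v) = -(-20 - 4*v)*(2 + Z)/4 (l(Z, v) = -(-20 - 4*v)*(Z + 2)/4 = -(-20 - 4*v)*(2 + Z)/4)
(l(6, -9) + k)*I(5) = ((2 + 6)*(5 - 9) - 37)*(2*(-1 - 1*5)/(3 + 5)) = (8*(-4) - 37)*(2*(-1 - 5)/8) = (-32 - 37)*(2*(1/8)*(-6)) = -69*(-3/2) = 207/2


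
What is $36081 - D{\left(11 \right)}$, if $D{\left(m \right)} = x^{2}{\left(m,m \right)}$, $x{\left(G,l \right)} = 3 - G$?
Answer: $36017$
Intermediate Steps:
$D{\left(m \right)} = \left(3 - m\right)^{2}$
$36081 - D{\left(11 \right)} = 36081 - \left(-3 + 11\right)^{2} = 36081 - 8^{2} = 36081 - 64 = 36017$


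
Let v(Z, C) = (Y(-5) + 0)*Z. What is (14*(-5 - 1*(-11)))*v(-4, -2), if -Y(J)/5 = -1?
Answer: -1680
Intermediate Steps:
Y(J) = 5 (Y(J) = -5*(-1) = 5)
v(Z, C) = 5*Z (v(Z, C) = (5 + 0)*Z = 5*Z)
(14*(-5 - 1*(-11)))*v(-4, -2) = (14*(-5 - 1*(-11)))*(5*(-4)) = (14*(-5 + 11))*(-20) = (14*6)*(-20) = 84*(-20) = -1680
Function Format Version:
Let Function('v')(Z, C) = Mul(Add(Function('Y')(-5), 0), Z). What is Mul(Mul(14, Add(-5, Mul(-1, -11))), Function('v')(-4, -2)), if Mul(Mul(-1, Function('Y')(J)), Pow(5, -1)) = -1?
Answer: -1680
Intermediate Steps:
Function('Y')(J) = 5 (Function('Y')(J) = Mul(-5, -1) = 5)
Function('v')(Z, C) = Mul(5, Z) (Function('v')(Z, C) = Mul(Add(5, 0), Z) = Mul(5, Z))
Mul(Mul(14, Add(-5, Mul(-1, -11))), Function('v')(-4, -2)) = Mul(Mul(14, Add(-5, Mul(-1, -11))), Mul(5, -4)) = Mul(Mul(14, Add(-5, 11)), -20) = Mul(Mul(14, 6), -20) = Mul(84, -20) = -1680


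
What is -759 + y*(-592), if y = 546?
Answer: -323991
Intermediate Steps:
-759 + y*(-592) = -759 + 546*(-592) = -759 - 323232 = -323991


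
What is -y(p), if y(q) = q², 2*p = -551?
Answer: -303601/4 ≈ -75900.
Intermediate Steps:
p = -551/2 (p = (½)*(-551) = -551/2 ≈ -275.50)
-y(p) = -(-551/2)² = -1*303601/4 = -303601/4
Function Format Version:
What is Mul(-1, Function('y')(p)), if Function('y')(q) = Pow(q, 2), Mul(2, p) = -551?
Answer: Rational(-303601, 4) ≈ -75900.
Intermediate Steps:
p = Rational(-551, 2) (p = Mul(Rational(1, 2), -551) = Rational(-551, 2) ≈ -275.50)
Mul(-1, Function('y')(p)) = Mul(-1, Pow(Rational(-551, 2), 2)) = Mul(-1, Rational(303601, 4)) = Rational(-303601, 4)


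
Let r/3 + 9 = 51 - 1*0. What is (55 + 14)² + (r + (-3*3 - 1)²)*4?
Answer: 5665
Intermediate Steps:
r = 126 (r = -27 + 3*(51 - 1*0) = -27 + 3*(51 + 0) = -27 + 3*51 = -27 + 153 = 126)
(55 + 14)² + (r + (-3*3 - 1)²)*4 = (55 + 14)² + (126 + (-3*3 - 1)²)*4 = 69² + (126 + (-9 - 1)²)*4 = 4761 + (126 + (-10)²)*4 = 4761 + (126 + 100)*4 = 4761 + 226*4 = 4761 + 904 = 5665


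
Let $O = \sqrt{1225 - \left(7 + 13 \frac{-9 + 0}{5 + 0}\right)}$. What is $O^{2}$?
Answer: $\frac{6207}{5} \approx 1241.4$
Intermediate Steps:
$O = \frac{\sqrt{31035}}{5}$ ($O = \sqrt{1225 - \left(7 + 13 \left(- \frac{9}{5}\right)\right)} = \sqrt{1225 - \left(7 + 13 \left(\left(-9\right) \frac{1}{5}\right)\right)} = \sqrt{1225 - - \frac{82}{5}} = \sqrt{1225 + \left(\frac{117}{5} - 7\right)} = \sqrt{1225 + \frac{82}{5}} = \sqrt{\frac{6207}{5}} = \frac{\sqrt{31035}}{5} \approx 35.234$)
$O^{2} = \left(\frac{\sqrt{31035}}{5}\right)^{2} = \frac{6207}{5}$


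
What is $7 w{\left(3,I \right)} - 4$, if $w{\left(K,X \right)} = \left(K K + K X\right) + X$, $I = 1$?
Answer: $87$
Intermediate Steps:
$w{\left(K,X \right)} = X + K^{2} + K X$ ($w{\left(K,X \right)} = \left(K^{2} + K X\right) + X = X + K^{2} + K X$)
$7 w{\left(3,I \right)} - 4 = 7 \left(1 + 3^{2} + 3 \cdot 1\right) - 4 = 7 \left(1 + 9 + 3\right) - 4 = 7 \cdot 13 - 4 = 91 - 4 = 87$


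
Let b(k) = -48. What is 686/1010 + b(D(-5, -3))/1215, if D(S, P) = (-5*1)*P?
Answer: 26167/40905 ≈ 0.63970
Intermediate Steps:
D(S, P) = -5*P
686/1010 + b(D(-5, -3))/1215 = 686/1010 - 48/1215 = 686*(1/1010) - 48*1/1215 = 343/505 - 16/405 = 26167/40905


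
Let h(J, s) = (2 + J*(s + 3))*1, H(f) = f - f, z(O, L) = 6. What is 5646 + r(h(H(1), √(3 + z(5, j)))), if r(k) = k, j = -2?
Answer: 5648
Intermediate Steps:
H(f) = 0
h(J, s) = 2 + J*(3 + s) (h(J, s) = (2 + J*(3 + s))*1 = 2 + J*(3 + s))
5646 + r(h(H(1), √(3 + z(5, j)))) = 5646 + (2 + 3*0 + 0*√(3 + 6)) = 5646 + (2 + 0 + 0*√9) = 5646 + (2 + 0 + 0*3) = 5646 + (2 + 0 + 0) = 5646 + 2 = 5648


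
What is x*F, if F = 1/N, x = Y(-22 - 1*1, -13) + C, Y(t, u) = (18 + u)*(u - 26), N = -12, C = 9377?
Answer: -4591/6 ≈ -765.17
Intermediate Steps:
Y(t, u) = (-26 + u)*(18 + u) (Y(t, u) = (18 + u)*(-26 + u) = (-26 + u)*(18 + u))
x = 9182 (x = (-468 + (-13)² - 8*(-13)) + 9377 = (-468 + 169 + 104) + 9377 = -195 + 9377 = 9182)
F = -1/12 (F = 1/(-12) = -1/12 ≈ -0.083333)
x*F = 9182*(-1/12) = -4591/6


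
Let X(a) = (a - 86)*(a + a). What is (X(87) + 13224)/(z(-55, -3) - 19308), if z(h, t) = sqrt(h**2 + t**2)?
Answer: -11758572/16945265 - 609*sqrt(3034)/16945265 ≈ -0.69589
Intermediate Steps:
X(a) = 2*a*(-86 + a) (X(a) = (-86 + a)*(2*a) = 2*a*(-86 + a))
(X(87) + 13224)/(z(-55, -3) - 19308) = (2*87*(-86 + 87) + 13224)/(sqrt((-55)**2 + (-3)**2) - 19308) = (2*87*1 + 13224)/(sqrt(3025 + 9) - 19308) = (174 + 13224)/(sqrt(3034) - 19308) = 13398/(-19308 + sqrt(3034))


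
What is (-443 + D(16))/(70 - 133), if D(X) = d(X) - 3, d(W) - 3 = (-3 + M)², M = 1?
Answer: 439/63 ≈ 6.9683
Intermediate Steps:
d(W) = 7 (d(W) = 3 + (-3 + 1)² = 3 + (-2)² = 3 + 4 = 7)
D(X) = 4 (D(X) = 7 - 3 = 4)
(-443 + D(16))/(70 - 133) = (-443 + 4)/(70 - 133) = -439/(-63) = -439*(-1/63) = 439/63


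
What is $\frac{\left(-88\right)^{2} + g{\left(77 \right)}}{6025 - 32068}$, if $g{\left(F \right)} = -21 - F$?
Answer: $- \frac{7646}{26043} \approx -0.29359$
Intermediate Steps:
$\frac{\left(-88\right)^{2} + g{\left(77 \right)}}{6025 - 32068} = \frac{\left(-88\right)^{2} - 98}{6025 - 32068} = \frac{7744 - 98}{-26043} = \left(7744 - 98\right) \left(- \frac{1}{26043}\right) = 7646 \left(- \frac{1}{26043}\right) = - \frac{7646}{26043}$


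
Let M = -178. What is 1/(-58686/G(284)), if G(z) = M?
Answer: 89/29343 ≈ 0.0030331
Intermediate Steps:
G(z) = -178
1/(-58686/G(284)) = 1/(-58686/(-178)) = 1/(-58686*(-1/178)) = 1/(29343/89) = 89/29343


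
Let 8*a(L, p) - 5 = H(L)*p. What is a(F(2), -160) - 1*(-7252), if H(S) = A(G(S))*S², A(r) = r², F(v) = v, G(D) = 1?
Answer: 57381/8 ≈ 7172.6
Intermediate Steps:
H(S) = S² (H(S) = 1²*S² = 1*S² = S²)
a(L, p) = 5/8 + p*L²/8 (a(L, p) = 5/8 + (L²*p)/8 = 5/8 + (p*L²)/8 = 5/8 + p*L²/8)
a(F(2), -160) - 1*(-7252) = (5/8 + (⅛)*(-160)*2²) - 1*(-7252) = (5/8 + (⅛)*(-160)*4) + 7252 = (5/8 - 80) + 7252 = -635/8 + 7252 = 57381/8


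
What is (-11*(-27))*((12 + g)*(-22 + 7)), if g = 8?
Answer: -89100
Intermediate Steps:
(-11*(-27))*((12 + g)*(-22 + 7)) = (-11*(-27))*((12 + 8)*(-22 + 7)) = 297*(20*(-15)) = 297*(-300) = -89100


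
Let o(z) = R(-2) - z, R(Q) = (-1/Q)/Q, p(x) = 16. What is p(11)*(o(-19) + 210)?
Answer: 3660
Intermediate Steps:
R(Q) = -1/Q²
o(z) = -¼ - z (o(z) = -1/(-2)² - z = -1*¼ - z = -¼ - z)
p(11)*(o(-19) + 210) = 16*((-¼ - 1*(-19)) + 210) = 16*((-¼ + 19) + 210) = 16*(75/4 + 210) = 16*(915/4) = 3660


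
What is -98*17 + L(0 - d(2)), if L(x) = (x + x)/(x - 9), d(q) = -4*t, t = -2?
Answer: -28306/17 ≈ -1665.1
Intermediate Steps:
d(q) = 8 (d(q) = -4*(-2) = 8)
L(x) = 2*x/(-9 + x) (L(x) = (2*x)/(-9 + x) = 2*x/(-9 + x))
-98*17 + L(0 - d(2)) = -98*17 + 2*(0 - 1*8)/(-9 + (0 - 1*8)) = -1666 + 2*(0 - 8)/(-9 + (0 - 8)) = -1666 + 2*(-8)/(-9 - 8) = -1666 + 2*(-8)/(-17) = -1666 + 2*(-8)*(-1/17) = -1666 + 16/17 = -28306/17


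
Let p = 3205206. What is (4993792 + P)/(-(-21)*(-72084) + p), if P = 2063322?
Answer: 3528557/845721 ≈ 4.1722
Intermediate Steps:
(4993792 + P)/(-(-21)*(-72084) + p) = (4993792 + 2063322)/(-(-21)*(-72084) + 3205206) = 7057114/(-1*1513764 + 3205206) = 7057114/(-1513764 + 3205206) = 7057114/1691442 = 7057114*(1/1691442) = 3528557/845721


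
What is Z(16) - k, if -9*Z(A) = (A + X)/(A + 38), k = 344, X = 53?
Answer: -55751/162 ≈ -344.14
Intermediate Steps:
Z(A) = -(53 + A)/(9*(38 + A)) (Z(A) = -(A + 53)/(9*(A + 38)) = -(53 + A)/(9*(38 + A)))
Z(16) - k = (-53 - 1*16)/(9*(38 + 16)) - 1*344 = (⅑)*(-53 - 16)/54 - 344 = (⅑)*(1/54)*(-69) - 344 = -23/162 - 344 = -55751/162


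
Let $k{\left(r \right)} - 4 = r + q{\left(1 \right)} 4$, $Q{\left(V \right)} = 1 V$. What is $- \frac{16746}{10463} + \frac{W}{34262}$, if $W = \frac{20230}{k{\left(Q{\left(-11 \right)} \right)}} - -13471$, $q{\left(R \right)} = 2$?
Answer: $- \frac{221137889}{358483306} \approx -0.61687$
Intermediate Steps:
$Q{\left(V \right)} = V$
$k{\left(r \right)} = 12 + r$ ($k{\left(r \right)} = 4 + \left(r + 2 \cdot 4\right) = 4 + \left(r + 8\right) = 4 + \left(8 + r\right) = 12 + r$)
$W = 33701$ ($W = \frac{20230}{12 - 11} - -13471 = \frac{20230}{1} + 13471 = 20230 \cdot 1 + 13471 = 20230 + 13471 = 33701$)
$- \frac{16746}{10463} + \frac{W}{34262} = - \frac{16746}{10463} + \frac{33701}{34262} = - \frac{221137889}{358483306}$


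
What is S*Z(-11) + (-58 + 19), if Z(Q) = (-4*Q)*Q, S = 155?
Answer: -75059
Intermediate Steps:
Z(Q) = -4*Q²
S*Z(-11) + (-58 + 19) = 155*(-4*(-11)²) + (-58 + 19) = 155*(-4*121) - 39 = 155*(-484) - 39 = -75020 - 39 = -75059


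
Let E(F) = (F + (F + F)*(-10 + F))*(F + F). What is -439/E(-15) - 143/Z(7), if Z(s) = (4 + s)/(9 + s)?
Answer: -4585961/22050 ≈ -207.98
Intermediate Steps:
Z(s) = (4 + s)/(9 + s)
E(F) = 2*F*(F + 2*F*(-10 + F)) (E(F) = (F + (2*F)*(-10 + F))*(2*F) = (F + 2*F*(-10 + F))*(2*F) = 2*F*(F + 2*F*(-10 + F)))
-439/E(-15) - 143/Z(7) = -439*1/(225*(-38 + 4*(-15))) - 143*(9 + 7)/(4 + 7) = -439*1/(225*(-38 - 60)) - 143/(11/16) = -439/(225*(-98)) - 143/((1/16)*11) = -439/(-22050) - 143/11/16 = -439*(-1/22050) - 143*16/11 = 439/22050 - 208 = -4585961/22050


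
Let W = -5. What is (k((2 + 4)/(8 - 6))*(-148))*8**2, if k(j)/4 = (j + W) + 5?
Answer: -113664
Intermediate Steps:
k(j) = 4*j (k(j) = 4*((j - 5) + 5) = 4*((-5 + j) + 5) = 4*j)
(k((2 + 4)/(8 - 6))*(-148))*8**2 = ((4*((2 + 4)/(8 - 6)))*(-148))*8**2 = ((4*(6/2))*(-148))*64 = ((4*(6*(1/2)))*(-148))*64 = ((4*3)*(-148))*64 = (12*(-148))*64 = -1776*64 = -113664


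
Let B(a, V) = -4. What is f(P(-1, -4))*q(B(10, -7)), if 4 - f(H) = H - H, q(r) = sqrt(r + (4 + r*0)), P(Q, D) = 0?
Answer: 0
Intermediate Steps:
q(r) = sqrt(4 + r) (q(r) = sqrt(r + (4 + 0)) = sqrt(r + 4) = sqrt(4 + r))
f(H) = 4 (f(H) = 4 - (H - H) = 4 - 1*0 = 4 + 0 = 4)
f(P(-1, -4))*q(B(10, -7)) = 4*sqrt(4 - 4) = 4*sqrt(0) = 4*0 = 0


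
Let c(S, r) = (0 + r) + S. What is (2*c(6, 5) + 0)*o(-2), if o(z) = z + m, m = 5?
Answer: 66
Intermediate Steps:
c(S, r) = S + r (c(S, r) = r + S = S + r)
o(z) = 5 + z (o(z) = z + 5 = 5 + z)
(2*c(6, 5) + 0)*o(-2) = (2*(6 + 5) + 0)*(5 - 2) = (2*11 + 0)*3 = (22 + 0)*3 = 22*3 = 66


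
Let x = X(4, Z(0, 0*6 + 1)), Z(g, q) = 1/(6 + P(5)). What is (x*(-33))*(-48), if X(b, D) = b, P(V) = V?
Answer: 6336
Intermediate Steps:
Z(g, q) = 1/11 (Z(g, q) = 1/(6 + 5) = 1/11)
x = 4
(x*(-33))*(-48) = (4*(-33))*(-48) = -132*(-48) = 6336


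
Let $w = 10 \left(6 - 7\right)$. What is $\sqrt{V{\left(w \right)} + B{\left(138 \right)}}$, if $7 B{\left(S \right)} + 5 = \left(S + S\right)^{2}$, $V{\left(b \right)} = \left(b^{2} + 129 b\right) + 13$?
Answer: $\frac{6 \sqrt{13209}}{7} \approx 98.512$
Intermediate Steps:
$w = -10$ ($w = 10 \left(6 - 7\right) = 10 \left(-1\right) = -10$)
$V{\left(b \right)} = 13 + b^{2} + 129 b$
$B{\left(S \right)} = - \frac{5}{7} + \frac{4 S^{2}}{7}$ ($B{\left(S \right)} = - \frac{5}{7} + \frac{\left(S + S\right)^{2}}{7} = - \frac{5}{7} + \frac{\left(2 S\right)^{2}}{7} = - \frac{5}{7} + \frac{4 S^{2}}{7}$)
$\sqrt{V{\left(w \right)} + B{\left(138 \right)}} = \sqrt{\left(13 + \left(-10\right)^{2} + 129 \left(-10\right)\right) - \left(\frac{5}{7} - \frac{4 \cdot 138^{2}}{7}\right)} = \sqrt{\left(13 + 100 - 1290\right) + \left(- \frac{5}{7} + \frac{4}{7} \cdot 19044\right)} = \sqrt{-1177 + \left(- \frac{5}{7} + \frac{76176}{7}\right)} = \sqrt{-1177 + \frac{76171}{7}} = \sqrt{\frac{67932}{7}} = \frac{6 \sqrt{13209}}{7}$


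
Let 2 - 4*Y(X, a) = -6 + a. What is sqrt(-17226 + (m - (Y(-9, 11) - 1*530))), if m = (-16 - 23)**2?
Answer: I*sqrt(60697)/2 ≈ 123.18*I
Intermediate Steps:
Y(X, a) = 2 - a/4 (Y(X, a) = 1/2 - (-6 + a)/4 = 1/2 + (3/2 - a/4) = 2 - a/4)
m = 1521 (m = (-39)**2 = 1521)
sqrt(-17226 + (m - (Y(-9, 11) - 1*530))) = sqrt(-17226 + (1521 - ((2 - 1/4*11) - 1*530))) = sqrt(-17226 + (1521 - ((2 - 11/4) - 530))) = sqrt(-17226 + (1521 - (-3/4 - 530))) = sqrt(-17226 + (1521 - 1*(-2123/4))) = sqrt(-17226 + (1521 + 2123/4)) = sqrt(-17226 + 8207/4) = sqrt(-60697/4) = I*sqrt(60697)/2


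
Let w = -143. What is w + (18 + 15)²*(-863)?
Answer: -939950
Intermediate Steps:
w + (18 + 15)²*(-863) = -143 + (18 + 15)²*(-863) = -143 + 33²*(-863) = -143 + 1089*(-863) = -143 - 939807 = -939950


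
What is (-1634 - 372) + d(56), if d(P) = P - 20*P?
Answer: -3070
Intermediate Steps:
d(P) = -19*P
(-1634 - 372) + d(56) = (-1634 - 372) - 19*56 = -2006 - 1064 = -3070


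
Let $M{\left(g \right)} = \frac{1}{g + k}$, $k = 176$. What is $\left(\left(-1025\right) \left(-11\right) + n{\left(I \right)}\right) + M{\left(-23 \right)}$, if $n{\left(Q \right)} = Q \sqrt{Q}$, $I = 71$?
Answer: $\frac{1725076}{153} + 71 \sqrt{71} \approx 11873.0$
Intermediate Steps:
$M{\left(g \right)} = \frac{1}{176 + g}$ ($M{\left(g \right)} = \frac{1}{g + 176} = \frac{1}{176 + g}$)
$n{\left(Q \right)} = Q^{\frac{3}{2}}$
$\left(\left(-1025\right) \left(-11\right) + n{\left(I \right)}\right) + M{\left(-23 \right)} = \left(\left(-1025\right) \left(-11\right) + 71^{\frac{3}{2}}\right) + \frac{1}{176 - 23} = \left(11275 + 71 \sqrt{71}\right) + \frac{1}{153} = \frac{1725076}{153} + 71 \sqrt{71}$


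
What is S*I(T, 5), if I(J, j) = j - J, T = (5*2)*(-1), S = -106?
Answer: -1590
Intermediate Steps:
T = -10 (T = 10*(-1) = -10)
S*I(T, 5) = -106*(5 - 1*(-10)) = -106*(5 + 10) = -106*15 = -1590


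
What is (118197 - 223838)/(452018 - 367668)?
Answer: -105641/84350 ≈ -1.2524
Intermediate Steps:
(118197 - 223838)/(452018 - 367668) = -105641/84350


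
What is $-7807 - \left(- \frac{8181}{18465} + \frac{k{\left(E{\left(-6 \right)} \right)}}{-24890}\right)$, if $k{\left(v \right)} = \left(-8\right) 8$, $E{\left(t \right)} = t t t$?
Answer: $- \frac{119594891454}{15319795} \approx -7806.6$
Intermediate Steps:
$E{\left(t \right)} = t^{3}$ ($E{\left(t \right)} = t^{2} t = t^{3}$)
$k{\left(v \right)} = -64$
$-7807 - \left(- \frac{8181}{18465} + \frac{k{\left(E{\left(-6 \right)} \right)}}{-24890}\right) = -7807 - \left(- \frac{8181}{18465} - \frac{64}{-24890}\right) = -7807 - \left(\left(-8181\right) \frac{1}{18465} - - \frac{32}{12445}\right) = -7807 - \left(- \frac{2727}{6155} + \frac{32}{12445}\right) = -7807 - - \frac{6748111}{15319795} = -7807 + \frac{6748111}{15319795} = - \frac{119594891454}{15319795}$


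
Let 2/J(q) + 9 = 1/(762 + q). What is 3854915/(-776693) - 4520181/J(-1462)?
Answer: 22121500927088333/1087370200 ≈ 2.0344e+7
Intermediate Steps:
J(q) = 2/(-9 + 1/(762 + q))
3854915/(-776693) - 4520181/J(-1462) = 3854915/(-776693) - 4520181*(6857 + 9*(-1462))/(2*(-762 - 1*(-1462))) = 3854915*(-1/776693) - 4520181*(6857 - 13158)/(2*(-762 + 1462)) = -3854915/776693 - 4520181/(2*700/(-6301)) = -3854915/776693 - 4520181/(2*(-1/6301)*700) = -3854915/776693 - 4520181/(-1400/6301) = -3854915/776693 - 4520181*(-6301/1400) = -3854915/776693 + 28481660481/1400 = 22121500927088333/1087370200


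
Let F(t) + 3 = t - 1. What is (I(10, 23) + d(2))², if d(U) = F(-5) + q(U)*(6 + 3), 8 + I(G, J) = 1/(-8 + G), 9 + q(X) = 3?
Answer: 19881/4 ≈ 4970.3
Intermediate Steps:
F(t) = -4 + t (F(t) = -3 + (t - 1) = -3 + (-1 + t) = -4 + t)
q(X) = -6 (q(X) = -9 + 3 = -6)
I(G, J) = -8 + 1/(-8 + G)
d(U) = -63 (d(U) = (-4 - 5) - 6*(6 + 3) = -9 - 6*9 = -9 - 54 = -63)
(I(10, 23) + d(2))² = ((65 - 8*10)/(-8 + 10) - 63)² = ((65 - 80)/2 - 63)² = ((½)*(-15) - 63)² = (-15/2 - 63)² = (-141/2)² = 19881/4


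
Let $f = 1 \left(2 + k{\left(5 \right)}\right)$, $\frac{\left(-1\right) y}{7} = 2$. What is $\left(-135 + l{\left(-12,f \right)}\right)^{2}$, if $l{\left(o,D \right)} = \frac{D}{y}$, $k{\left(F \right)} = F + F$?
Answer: $\frac{904401}{49} \approx 18457.0$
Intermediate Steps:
$k{\left(F \right)} = 2 F$
$y = -14$ ($y = \left(-7\right) 2 = -14$)
$f = 12$ ($f = 1 \left(2 + 2 \cdot 5\right) = 1 \left(2 + 10\right) = 1 \cdot 12 = 12$)
$l{\left(o,D \right)} = - \frac{D}{14}$ ($l{\left(o,D \right)} = \frac{D}{-14} = D \left(- \frac{1}{14}\right) = - \frac{D}{14}$)
$\left(-135 + l{\left(-12,f \right)}\right)^{2} = \left(-135 - \frac{6}{7}\right)^{2} = \left(- \frac{951}{7}\right)^{2} = \frac{904401}{49}$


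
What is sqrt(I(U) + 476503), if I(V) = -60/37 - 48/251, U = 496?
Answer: 5*sqrt(1643898008707)/9287 ≈ 690.29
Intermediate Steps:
I(V) = -16836/9287 (I(V) = -60*1/37 - 48*1/251 = -60/37 - 48/251 = -16836/9287)
sqrt(I(U) + 476503) = sqrt(-16836/9287 + 476503) = sqrt(4425266525/9287) = 5*sqrt(1643898008707)/9287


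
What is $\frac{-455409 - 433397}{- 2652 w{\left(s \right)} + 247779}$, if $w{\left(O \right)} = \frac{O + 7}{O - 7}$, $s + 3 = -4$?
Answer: $- \frac{888806}{247779} \approx -3.5871$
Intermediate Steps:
$s = -7$ ($s = -3 - 4 = -7$)
$w{\left(O \right)} = \frac{7 + O}{-7 + O}$
$\frac{-455409 - 433397}{- 2652 w{\left(s \right)} + 247779} = \frac{-455409 - 433397}{- 2652 \frac{7 - 7}{-7 - 7} + 247779} = - \frac{888806}{- 2652 \frac{1}{-14} \cdot 0 + 247779} = - \frac{888806}{- 2652 \left(\left(- \frac{1}{14}\right) 0\right) + 247779} = - \frac{888806}{\left(-2652\right) 0 + 247779} = - \frac{888806}{0 + 247779} = - \frac{888806}{247779}$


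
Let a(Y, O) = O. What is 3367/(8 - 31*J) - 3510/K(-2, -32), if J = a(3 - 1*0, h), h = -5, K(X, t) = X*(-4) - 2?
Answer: -91988/163 ≈ -564.34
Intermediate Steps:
K(X, t) = -2 - 4*X (K(X, t) = -4*X - 2 = -2 - 4*X)
J = -5
3367/(8 - 31*J) - 3510/K(-2, -32) = 3367/(8 - 31*(-5)) - 3510/(-2 - 4*(-2)) = 3367/(8 + 155) - 3510/(-2 + 8) = 3367/163 - 3510/6 = 3367*(1/163) - 3510*1/6 = 3367/163 - 585 = -91988/163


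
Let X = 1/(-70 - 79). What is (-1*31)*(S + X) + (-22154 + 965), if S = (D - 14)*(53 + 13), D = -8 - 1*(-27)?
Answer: -4681400/149 ≈ -31419.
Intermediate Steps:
D = 19 (D = -8 + 27 = 19)
S = 330 (S = (19 - 14)*(53 + 13) = 5*66 = 330)
X = -1/149 (X = 1/(-149) = -1/149 ≈ -0.0067114)
(-1*31)*(S + X) + (-22154 + 965) = (-1*31)*(330 - 1/149) + (-22154 + 965) = -31*49169/149 - 21189 = -1524239/149 - 21189 = -4681400/149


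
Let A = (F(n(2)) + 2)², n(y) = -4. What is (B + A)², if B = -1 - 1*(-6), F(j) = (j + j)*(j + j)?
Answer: 19018321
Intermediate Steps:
F(j) = 4*j² (F(j) = (2*j)*(2*j) = 4*j²)
B = 5 (B = -1 + 6 = 5)
A = 4356 (A = (4*(-4)² + 2)² = (4*16 + 2)² = (64 + 2)² = 66² = 4356)
(B + A)² = (5 + 4356)² = 4361² = 19018321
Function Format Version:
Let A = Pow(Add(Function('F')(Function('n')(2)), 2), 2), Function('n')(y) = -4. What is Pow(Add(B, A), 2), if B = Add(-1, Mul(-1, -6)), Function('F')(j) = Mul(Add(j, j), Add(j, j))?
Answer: 19018321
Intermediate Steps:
Function('F')(j) = Mul(4, Pow(j, 2)) (Function('F')(j) = Mul(Mul(2, j), Mul(2, j)) = Mul(4, Pow(j, 2)))
B = 5 (B = Add(-1, 6) = 5)
A = 4356 (A = Pow(Add(Mul(4, Pow(-4, 2)), 2), 2) = Pow(Add(Mul(4, 16), 2), 2) = Pow(Add(64, 2), 2) = Pow(66, 2) = 4356)
Pow(Add(B, A), 2) = Pow(Add(5, 4356), 2) = Pow(4361, 2) = 19018321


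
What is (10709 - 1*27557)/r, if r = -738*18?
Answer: 52/41 ≈ 1.2683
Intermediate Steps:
r = -13284
(10709 - 1*27557)/r = (10709 - 1*27557)/(-13284) = (10709 - 27557)*(-1/13284) = -16848*(-1/13284) = 52/41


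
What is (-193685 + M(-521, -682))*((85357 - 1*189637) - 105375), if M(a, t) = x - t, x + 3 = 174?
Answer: 40428192960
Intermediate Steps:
x = 171 (x = -3 + 174 = 171)
M(a, t) = 171 - t
(-193685 + M(-521, -682))*((85357 - 1*189637) - 105375) = (-193685 + (171 - 1*(-682)))*((85357 - 1*189637) - 105375) = (-193685 + (171 + 682))*((85357 - 189637) - 105375) = (-193685 + 853)*(-104280 - 105375) = -192832*(-209655) = 40428192960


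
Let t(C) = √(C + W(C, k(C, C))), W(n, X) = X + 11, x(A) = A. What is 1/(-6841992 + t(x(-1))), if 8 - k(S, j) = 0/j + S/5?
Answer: -34209960/234064272640229 - √455/234064272640229 ≈ -1.4616e-7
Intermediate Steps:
k(S, j) = 8 - S/5 (k(S, j) = 8 - (0/j + S/5) = 8 - (0 + S*(⅕)) = 8 - (0 + S/5) = 8 - S/5)
W(n, X) = 11 + X
t(C) = √(19 + 4*C/5) (t(C) = √(C + (11 + (8 - C/5))) = √(C + (19 - C/5)) = √(19 + 4*C/5))
1/(-6841992 + t(x(-1))) = 1/(-6841992 + √(475 + 20*(-1))/5) = 1/(-6841992 + √(475 - 20)/5) = 1/(-6841992 + √455/5)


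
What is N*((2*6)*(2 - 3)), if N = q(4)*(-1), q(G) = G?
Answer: 48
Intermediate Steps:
N = -4 (N = 4*(-1) = -4)
N*((2*6)*(2 - 3)) = -4*2*6*(2 - 3) = -48*(-1) = -4*(-12) = 48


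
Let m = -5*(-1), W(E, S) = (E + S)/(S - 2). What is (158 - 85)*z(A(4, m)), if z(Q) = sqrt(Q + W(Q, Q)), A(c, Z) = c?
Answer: 146*sqrt(2) ≈ 206.48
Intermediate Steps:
W(E, S) = (E + S)/(-2 + S)
m = 5
z(Q) = sqrt(Q + 2*Q/(-2 + Q)) (z(Q) = sqrt(Q + (Q + Q)/(-2 + Q)) = sqrt(Q + (2*Q)/(-2 + Q)) = sqrt(Q + 2*Q/(-2 + Q)))
(158 - 85)*z(A(4, m)) = (158 - 85)*sqrt(4**2/(-2 + 4)) = 73*sqrt(16/2) = 73*sqrt(16*(1/2)) = 73*sqrt(8) = 73*(2*sqrt(2)) = 146*sqrt(2)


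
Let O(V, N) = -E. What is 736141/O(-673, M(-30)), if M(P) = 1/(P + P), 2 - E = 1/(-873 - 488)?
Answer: -143126843/389 ≈ -3.6794e+5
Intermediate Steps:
E = 2723/1361 (E = 2 - 1/(-873 - 488) = 2 - 1/(-1361) = 2 - 1*(-1/1361) = 2 + 1/1361 = 2723/1361 ≈ 2.0007)
M(P) = 1/(2*P)
O(V, N) = -2723/1361 (O(V, N) = -1*2723/1361 = -2723/1361)
736141/O(-673, M(-30)) = 736141/(-2723/1361) = 736141*(-1361/2723) = -143126843/389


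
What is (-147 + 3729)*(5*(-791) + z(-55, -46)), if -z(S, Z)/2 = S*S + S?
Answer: -35443890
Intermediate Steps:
z(S, Z) = -2*S - 2*S**2 (z(S, Z) = -2*(S*S + S) = -2*(S**2 + S) = -2*(S + S**2) = -2*S - 2*S**2)
(-147 + 3729)*(5*(-791) + z(-55, -46)) = (-147 + 3729)*(5*(-791) - 2*(-55)*(1 - 55)) = 3582*(-3955 - 2*(-55)*(-54)) = 3582*(-3955 - 5940) = 3582*(-9895) = -35443890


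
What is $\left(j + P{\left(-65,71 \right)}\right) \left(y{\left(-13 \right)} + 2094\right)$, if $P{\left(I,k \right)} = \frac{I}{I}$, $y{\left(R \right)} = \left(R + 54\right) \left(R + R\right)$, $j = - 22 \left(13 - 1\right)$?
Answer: $-270364$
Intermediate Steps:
$j = -264$ ($j = - 22 \left(13 - 1\right) = \left(-22\right) 12 = -264$)
$y{\left(R \right)} = 2 R \left(54 + R\right)$ ($y{\left(R \right)} = \left(54 + R\right) 2 R = 2 R \left(54 + R\right)$)
$P{\left(I,k \right)} = 1$
$\left(j + P{\left(-65,71 \right)}\right) \left(y{\left(-13 \right)} + 2094\right) = \left(-264 + 1\right) \left(2 \left(-13\right) \left(54 - 13\right) + 2094\right) = - 263 \left(2 \left(-13\right) 41 + 2094\right) = - 263 \left(-1066 + 2094\right) = \left(-263\right) 1028 = -270364$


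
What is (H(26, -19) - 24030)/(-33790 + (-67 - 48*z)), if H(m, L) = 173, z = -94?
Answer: 23857/29345 ≈ 0.81298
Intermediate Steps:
(H(26, -19) - 24030)/(-33790 + (-67 - 48*z)) = (173 - 24030)/(-33790 + (-67 - 48*(-94))) = -23857/(-33790 + (-67 + 4512)) = -23857/(-33790 + 4445) = -23857/(-29345) = -23857*(-1/29345) = 23857/29345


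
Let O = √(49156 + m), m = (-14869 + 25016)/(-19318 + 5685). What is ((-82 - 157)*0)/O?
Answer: 0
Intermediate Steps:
m = -10147/13633 (m = 10147/(-13633) = 10147*(-1/13633) = -10147/13633 ≈ -0.74430)
O = 3*√1015103486937/13633 (O = √(49156 - 10147/13633) = √(670133601/13633) = 3*√1015103486937/13633 ≈ 221.71)
((-82 - 157)*0)/O = ((-82 - 157)*0)/((3*√1015103486937/13633)) = (-239*0)*(√1015103486937/223377867) = 0*(√1015103486937/223377867) = 0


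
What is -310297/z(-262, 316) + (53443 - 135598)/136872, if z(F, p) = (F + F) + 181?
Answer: 14147597273/15649032 ≈ 904.06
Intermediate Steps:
z(F, p) = 181 + 2*F (z(F, p) = 2*F + 181 = 181 + 2*F)
-310297/z(-262, 316) + (53443 - 135598)/136872 = -310297/(181 + 2*(-262)) + (53443 - 135598)/136872 = -310297/(181 - 524) - 82155*1/136872 = -310297/(-343) - 27385/45624 = -310297*(-1/343) - 27385/45624 = 310297/343 - 27385/45624 = 14147597273/15649032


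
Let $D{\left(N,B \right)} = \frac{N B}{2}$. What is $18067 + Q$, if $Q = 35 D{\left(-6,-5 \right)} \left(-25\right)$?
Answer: $4942$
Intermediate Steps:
$D{\left(N,B \right)} = \frac{B N}{2}$ ($D{\left(N,B \right)} = B N \frac{1}{2} = \frac{B N}{2}$)
$Q = -13125$ ($Q = 35 \cdot \frac{1}{2} \left(-5\right) \left(-6\right) \left(-25\right) = 35 \cdot 15 \left(-25\right) = 525 \left(-25\right) = -13125$)
$18067 + Q = 18067 - 13125 = 4942$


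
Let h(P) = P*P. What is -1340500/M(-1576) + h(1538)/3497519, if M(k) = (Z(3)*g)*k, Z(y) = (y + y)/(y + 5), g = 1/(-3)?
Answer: -2343746117282/689011243 ≈ -3401.6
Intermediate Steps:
h(P) = P²
g = -⅓ ≈ -0.33333
Z(y) = 2*y/(5 + y) (Z(y) = (2*y)/(5 + y) = 2*y/(5 + y))
M(k) = -k/4 (M(k) = ((2*3/(5 + 3))*(-⅓))*k = ((2*3/8)*(-⅓))*k = ((2*3*(⅛))*(-⅓))*k = ((¾)*(-⅓))*k = -k/4)
-1340500/M(-1576) + h(1538)/3497519 = -1340500/((-¼*(-1576))) + 1538²/3497519 = -1340500/394 + 2365444*(1/3497519) = -1340500*1/394 + 2365444/3497519 = -670250/197 + 2365444/3497519 = -2343746117282/689011243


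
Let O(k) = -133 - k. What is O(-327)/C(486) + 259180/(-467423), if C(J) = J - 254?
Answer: 15275151/54221068 ≈ 0.28172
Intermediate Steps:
C(J) = -254 + J
O(-327)/C(486) + 259180/(-467423) = (-133 - 1*(-327))/(-254 + 486) + 259180/(-467423) = (-133 + 327)/232 + 259180*(-1/467423) = 194*(1/232) - 259180/467423 = 97/116 - 259180/467423 = 15275151/54221068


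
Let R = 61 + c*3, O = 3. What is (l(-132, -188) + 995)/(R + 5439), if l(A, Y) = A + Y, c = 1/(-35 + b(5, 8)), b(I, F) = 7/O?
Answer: 66150/538991 ≈ 0.12273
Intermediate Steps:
b(I, F) = 7/3
c = -3/98 (c = 1/(-35 + 7/3) = 1/(-98/3) = -3/98 ≈ -0.030612)
R = 5969/98 (R = 61 - 3/98*3 = 61 - 9/98 = 5969/98 ≈ 60.908)
(l(-132, -188) + 995)/(R + 5439) = ((-132 - 188) + 995)/(5969/98 + 5439) = (-320 + 995)/(538991/98) = 675*(98/538991) = 66150/538991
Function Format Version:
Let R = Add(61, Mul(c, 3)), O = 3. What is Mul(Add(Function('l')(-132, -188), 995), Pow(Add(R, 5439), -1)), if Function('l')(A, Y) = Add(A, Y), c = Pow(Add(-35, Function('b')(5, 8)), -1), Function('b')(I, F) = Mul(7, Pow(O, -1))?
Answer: Rational(66150, 538991) ≈ 0.12273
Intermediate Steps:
Function('b')(I, F) = Rational(7, 3) (Function('b')(I, F) = Mul(7, Pow(3, -1)) = Mul(7, Rational(1, 3)) = Rational(7, 3))
c = Rational(-3, 98) (c = Pow(Add(-35, Rational(7, 3)), -1) = Pow(Rational(-98, 3), -1) = Rational(-3, 98) ≈ -0.030612)
R = Rational(5969, 98) (R = Add(61, Mul(Rational(-3, 98), 3)) = Add(61, Rational(-9, 98)) = Rational(5969, 98) ≈ 60.908)
Mul(Add(Function('l')(-132, -188), 995), Pow(Add(R, 5439), -1)) = Mul(Add(Add(-132, -188), 995), Pow(Add(Rational(5969, 98), 5439), -1)) = Mul(Add(-320, 995), Pow(Rational(538991, 98), -1)) = Mul(675, Rational(98, 538991)) = Rational(66150, 538991)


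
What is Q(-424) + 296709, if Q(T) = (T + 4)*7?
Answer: 293769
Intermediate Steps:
Q(T) = 28 + 7*T (Q(T) = (4 + T)*7 = 28 + 7*T)
Q(-424) + 296709 = (28 + 7*(-424)) + 296709 = (28 - 2968) + 296709 = -2940 + 296709 = 293769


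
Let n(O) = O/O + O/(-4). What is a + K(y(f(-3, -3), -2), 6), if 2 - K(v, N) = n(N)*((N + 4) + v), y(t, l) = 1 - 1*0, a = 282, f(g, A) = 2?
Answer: 579/2 ≈ 289.50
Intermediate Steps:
n(O) = 1 - O/4 (n(O) = 1 + O*(-¼) = 1 - O/4)
y(t, l) = 1 (y(t, l) = 1 + 0 = 1)
K(v, N) = 2 - (1 - N/4)*(4 + N + v) (K(v, N) = 2 - (1 - N/4)*((N + 4) + v) = 2 - (1 - N/4)*((4 + N) + v) = 2 - (1 - N/4)*(4 + N + v))
a + K(y(f(-3, -3), -2), 6) = 282 + (-2 - 1*1 + (¼)*6² + (¼)*6*1) = 282 + (-2 - 1 + (¼)*36 + 3/2) = 282 + (-2 - 1 + 9 + 3/2) = 282 + 15/2 = 579/2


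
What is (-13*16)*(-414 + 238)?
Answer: 36608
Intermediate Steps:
(-13*16)*(-414 + 238) = -208*(-176) = 36608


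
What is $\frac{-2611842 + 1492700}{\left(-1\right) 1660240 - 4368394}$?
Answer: $\frac{559571}{3014317} \approx 0.18564$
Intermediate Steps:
$\frac{-2611842 + 1492700}{\left(-1\right) 1660240 - 4368394} = - \frac{1119142}{-1660240 - 4368394} = - \frac{1119142}{-6028634} = \left(-1119142\right) \left(- \frac{1}{6028634}\right) = \frac{559571}{3014317}$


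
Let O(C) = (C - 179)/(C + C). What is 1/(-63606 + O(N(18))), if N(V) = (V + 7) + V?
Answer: -43/2735126 ≈ -1.5721e-5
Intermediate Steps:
N(V) = 7 + 2*V (N(V) = (7 + V) + V = 7 + 2*V)
O(C) = (-179 + C)/(2*C) (O(C) = (-179 + C)/((2*C)) = (-179 + C)*(1/(2*C)) = (-179 + C)/(2*C))
1/(-63606 + O(N(18))) = 1/(-63606 + (-179 + (7 + 2*18))/(2*(7 + 2*18))) = 1/(-63606 + (-179 + (7 + 36))/(2*(7 + 36))) = 1/(-63606 + (1/2)*(-179 + 43)/43) = 1/(-63606 + (1/2)*(1/43)*(-136)) = 1/(-63606 - 68/43) = 1/(-2735126/43) = -43/2735126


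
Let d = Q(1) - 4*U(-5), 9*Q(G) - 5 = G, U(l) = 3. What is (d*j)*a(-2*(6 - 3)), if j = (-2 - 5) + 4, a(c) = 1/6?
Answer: 17/3 ≈ 5.6667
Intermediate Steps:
a(c) = ⅙
Q(G) = 5/9 + G/9
j = -3 (j = -7 + 4 = -3)
d = -34/3 (d = (5/9 + (⅑)*1) - 4*3 = (5/9 + ⅑) - 12 = ⅔ - 12 = -34/3 ≈ -11.333)
(d*j)*a(-2*(6 - 3)) = -34/3*(-3)*(⅙) = 34*(⅙) = 17/3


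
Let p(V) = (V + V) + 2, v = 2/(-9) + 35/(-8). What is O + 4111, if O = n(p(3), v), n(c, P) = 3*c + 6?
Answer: 4141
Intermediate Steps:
v = -331/72 (v = 2*(-⅑) + 35*(-⅛) = -2/9 - 35/8 = -331/72 ≈ -4.5972)
p(V) = 2 + 2*V (p(V) = 2*V + 2 = 2 + 2*V)
n(c, P) = 6 + 3*c
O = 30 (O = 6 + 3*(2 + 2*3) = 6 + 3*(2 + 6) = 6 + 3*8 = 6 + 24 = 30)
O + 4111 = 30 + 4111 = 4141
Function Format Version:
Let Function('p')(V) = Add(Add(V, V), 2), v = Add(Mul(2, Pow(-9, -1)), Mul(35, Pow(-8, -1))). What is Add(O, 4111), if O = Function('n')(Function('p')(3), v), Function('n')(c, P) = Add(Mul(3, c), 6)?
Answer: 4141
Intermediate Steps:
v = Rational(-331, 72) (v = Add(Mul(2, Rational(-1, 9)), Mul(35, Rational(-1, 8))) = Add(Rational(-2, 9), Rational(-35, 8)) = Rational(-331, 72) ≈ -4.5972)
Function('p')(V) = Add(2, Mul(2, V)) (Function('p')(V) = Add(Mul(2, V), 2) = Add(2, Mul(2, V)))
Function('n')(c, P) = Add(6, Mul(3, c))
O = 30 (O = Add(6, Mul(3, Add(2, Mul(2, 3)))) = Add(6, Mul(3, Add(2, 6))) = Add(6, Mul(3, 8)) = Add(6, 24) = 30)
Add(O, 4111) = Add(30, 4111) = 4141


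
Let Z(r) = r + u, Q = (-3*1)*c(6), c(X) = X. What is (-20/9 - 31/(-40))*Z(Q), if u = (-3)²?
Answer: 521/40 ≈ 13.025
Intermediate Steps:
u = 9
Q = -18 (Q = -3*1*6 = -3*6 = -18)
Z(r) = 9 + r (Z(r) = r + 9 = 9 + r)
(-20/9 - 31/(-40))*Z(Q) = (-20/9 - 31/(-40))*(9 - 18) = (-20*⅑ - 31*(-1/40))*(-9) = (-20/9 + 31/40)*(-9) = -521/360*(-9) = 521/40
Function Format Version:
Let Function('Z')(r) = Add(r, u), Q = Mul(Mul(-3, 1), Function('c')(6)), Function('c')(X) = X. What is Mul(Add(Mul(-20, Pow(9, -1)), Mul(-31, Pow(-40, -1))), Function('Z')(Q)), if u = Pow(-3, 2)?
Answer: Rational(521, 40) ≈ 13.025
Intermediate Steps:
u = 9
Q = -18 (Q = Mul(Mul(-3, 1), 6) = Mul(-3, 6) = -18)
Function('Z')(r) = Add(9, r) (Function('Z')(r) = Add(r, 9) = Add(9, r))
Mul(Add(Mul(-20, Pow(9, -1)), Mul(-31, Pow(-40, -1))), Function('Z')(Q)) = Mul(Add(Mul(-20, Pow(9, -1)), Mul(-31, Pow(-40, -1))), Add(9, -18)) = Mul(Add(Mul(-20, Rational(1, 9)), Mul(-31, Rational(-1, 40))), -9) = Mul(Add(Rational(-20, 9), Rational(31, 40)), -9) = Mul(Rational(-521, 360), -9) = Rational(521, 40)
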